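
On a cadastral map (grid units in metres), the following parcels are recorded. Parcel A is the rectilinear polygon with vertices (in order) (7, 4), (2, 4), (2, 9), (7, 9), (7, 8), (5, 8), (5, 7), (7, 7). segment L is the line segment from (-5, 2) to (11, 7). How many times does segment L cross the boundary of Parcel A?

2

The segment meets the boundary at (7,5.75), (2,4.188).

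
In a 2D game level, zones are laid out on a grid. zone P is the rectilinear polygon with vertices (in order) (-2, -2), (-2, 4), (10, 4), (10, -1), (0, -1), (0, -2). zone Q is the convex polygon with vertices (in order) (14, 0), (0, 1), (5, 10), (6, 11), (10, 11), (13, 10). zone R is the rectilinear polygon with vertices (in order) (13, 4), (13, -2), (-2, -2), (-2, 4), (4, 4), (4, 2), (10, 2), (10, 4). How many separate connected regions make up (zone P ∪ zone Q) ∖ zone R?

1

(zone P ∪ zone Q) ∖ zone R is a single connected region.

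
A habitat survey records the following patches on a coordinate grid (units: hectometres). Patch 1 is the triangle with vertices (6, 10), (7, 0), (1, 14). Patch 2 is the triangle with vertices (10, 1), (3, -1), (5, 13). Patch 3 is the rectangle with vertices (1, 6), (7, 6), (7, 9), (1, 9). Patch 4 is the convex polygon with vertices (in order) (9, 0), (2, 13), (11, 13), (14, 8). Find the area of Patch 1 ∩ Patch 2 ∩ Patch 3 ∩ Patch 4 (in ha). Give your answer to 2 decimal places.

3.81

The intersection is the polygon with vertices (4.429,9), (6.1,9), (6.4,6), (5.769,6), (4.371,8.597).
By the shoelace formula its area is 3.81.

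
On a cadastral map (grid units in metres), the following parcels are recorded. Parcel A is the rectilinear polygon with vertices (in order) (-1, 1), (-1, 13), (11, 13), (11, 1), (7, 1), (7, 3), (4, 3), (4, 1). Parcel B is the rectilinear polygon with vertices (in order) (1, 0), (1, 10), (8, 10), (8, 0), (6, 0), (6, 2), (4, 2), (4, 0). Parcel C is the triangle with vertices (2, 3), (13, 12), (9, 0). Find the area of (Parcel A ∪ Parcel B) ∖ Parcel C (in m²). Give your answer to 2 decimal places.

|Parcel A ∪ Parcel B| = 147.
|(Parcel A ∪ Parcel B) ∩ Parcel C| = 42.0887.
|(Parcel A ∪ Parcel B) ∖ Parcel C| = 147 − 42.0887 = 104.91.

104.91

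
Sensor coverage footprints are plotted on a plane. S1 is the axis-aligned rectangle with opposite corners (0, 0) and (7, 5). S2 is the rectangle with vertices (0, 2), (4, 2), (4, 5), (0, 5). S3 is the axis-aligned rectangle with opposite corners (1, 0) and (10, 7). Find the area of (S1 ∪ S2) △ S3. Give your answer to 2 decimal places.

38.00

|S1 ∪ S2| = 35.
|(S1 ∪ S2) ∩ S3| = 30.
|(S1 ∪ S2) △ S3| = 35 + 63 − 60 = 38.00.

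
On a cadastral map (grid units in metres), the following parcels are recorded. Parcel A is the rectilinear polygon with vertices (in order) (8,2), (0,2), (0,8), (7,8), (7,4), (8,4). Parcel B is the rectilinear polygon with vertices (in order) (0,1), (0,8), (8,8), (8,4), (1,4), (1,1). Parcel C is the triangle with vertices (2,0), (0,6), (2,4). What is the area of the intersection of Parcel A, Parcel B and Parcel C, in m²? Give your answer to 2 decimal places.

The intersection is the polygon with vertices (1,4), (1,3), (0,6), (2,4).
By the shoelace formula its area is 1.50.

1.50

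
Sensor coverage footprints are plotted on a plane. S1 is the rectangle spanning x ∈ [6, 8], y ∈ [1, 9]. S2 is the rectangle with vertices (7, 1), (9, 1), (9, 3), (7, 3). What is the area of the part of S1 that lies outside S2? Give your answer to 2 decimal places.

|S1∩S2|: x∈[7,8], y∈[1,3] → 1·2 = 2.
|S1| = 16.
|S1 ∖ S2| = |S1| − |S1∩S2| = 16 − 2 = 14.00.

14.00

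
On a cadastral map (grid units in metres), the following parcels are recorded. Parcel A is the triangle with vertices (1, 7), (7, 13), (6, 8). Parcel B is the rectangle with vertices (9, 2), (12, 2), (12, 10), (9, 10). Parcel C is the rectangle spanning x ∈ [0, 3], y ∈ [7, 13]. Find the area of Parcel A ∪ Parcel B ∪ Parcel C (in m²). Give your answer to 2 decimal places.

By inclusion–exclusion:
Individual areas: |Parcel A| = 12, |Parcel B| = 24, |Parcel C| = 18.
|Parcel A∩Parcel B| = 0.
|Parcel A∩Parcel C| = 1.6.
|Parcel B∩Parcel C| = 0 (no overlap).
|Parcel A∩Parcel B∩Parcel C| = 0.
|Parcel A ∪ Parcel B ∪ Parcel C| = 54 − 1.6 + 0 = 52.40.

52.40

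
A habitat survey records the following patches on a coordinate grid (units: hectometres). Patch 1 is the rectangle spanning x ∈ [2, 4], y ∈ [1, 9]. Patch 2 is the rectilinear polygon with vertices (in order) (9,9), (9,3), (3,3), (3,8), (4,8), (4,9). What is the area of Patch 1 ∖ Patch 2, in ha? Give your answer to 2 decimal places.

11.00

|Patch 1| = 16, |Patch 1∩Patch 2| = 5.
|Patch 1 ∖ Patch 2| = |Patch 1| − |Patch 1∩Patch 2| = 16 − 5 = 11.00.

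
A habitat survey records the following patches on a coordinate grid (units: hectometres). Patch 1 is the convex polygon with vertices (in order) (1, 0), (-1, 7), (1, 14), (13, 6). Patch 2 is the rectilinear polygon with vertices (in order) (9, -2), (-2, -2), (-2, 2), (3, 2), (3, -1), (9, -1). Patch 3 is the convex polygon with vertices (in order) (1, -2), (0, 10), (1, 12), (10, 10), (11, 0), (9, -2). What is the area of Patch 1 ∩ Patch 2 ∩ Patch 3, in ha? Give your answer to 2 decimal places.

The intersection is the polygon with vertices (3,2), (3,1), (1,0), (0.765,0.824), (0.667,2).
By the shoelace formula its area is 3.43.

3.43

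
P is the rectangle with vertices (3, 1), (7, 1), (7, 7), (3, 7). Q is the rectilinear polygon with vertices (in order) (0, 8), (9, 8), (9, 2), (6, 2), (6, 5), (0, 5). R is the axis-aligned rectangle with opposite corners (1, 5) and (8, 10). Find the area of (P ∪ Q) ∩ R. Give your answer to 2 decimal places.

21.00

The region (P ∪ Q) ∩ R is the polygon with vertices (1,5), (1,8), (8,8), (8,5), (3,5).
By the shoelace formula its area is 21.00.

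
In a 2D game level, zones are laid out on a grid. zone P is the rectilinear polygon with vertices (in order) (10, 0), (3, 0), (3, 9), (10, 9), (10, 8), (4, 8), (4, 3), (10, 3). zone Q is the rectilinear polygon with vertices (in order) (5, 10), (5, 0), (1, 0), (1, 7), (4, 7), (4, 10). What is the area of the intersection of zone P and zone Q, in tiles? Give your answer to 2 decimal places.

11.00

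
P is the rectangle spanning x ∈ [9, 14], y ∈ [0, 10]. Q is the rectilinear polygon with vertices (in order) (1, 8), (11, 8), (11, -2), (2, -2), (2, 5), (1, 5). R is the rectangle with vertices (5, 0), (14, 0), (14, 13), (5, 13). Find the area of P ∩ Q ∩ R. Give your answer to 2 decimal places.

16.00

The intersection is the polygon with vertices (9,8), (11,8), (11,0), (9,0).
By the shoelace formula its area is 16.00.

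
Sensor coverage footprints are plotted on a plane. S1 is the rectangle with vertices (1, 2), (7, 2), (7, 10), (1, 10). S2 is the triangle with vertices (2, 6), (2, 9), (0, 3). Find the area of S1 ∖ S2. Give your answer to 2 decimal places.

45.75

|S1| = 48, |S1∩S2| = 2.25.
|S1 ∖ S2| = |S1| − |S1∩S2| = 48 − 2.25 = 45.75.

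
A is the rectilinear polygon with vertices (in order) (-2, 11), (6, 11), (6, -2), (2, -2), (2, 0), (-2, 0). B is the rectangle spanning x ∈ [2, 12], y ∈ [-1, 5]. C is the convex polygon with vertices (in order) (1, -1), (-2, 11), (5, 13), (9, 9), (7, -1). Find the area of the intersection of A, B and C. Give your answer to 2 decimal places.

The intersection is the polygon with vertices (2,-1), (2,0), (2,5), (6,5), (6,-1).
By the shoelace formula its area is 24.00.

24.00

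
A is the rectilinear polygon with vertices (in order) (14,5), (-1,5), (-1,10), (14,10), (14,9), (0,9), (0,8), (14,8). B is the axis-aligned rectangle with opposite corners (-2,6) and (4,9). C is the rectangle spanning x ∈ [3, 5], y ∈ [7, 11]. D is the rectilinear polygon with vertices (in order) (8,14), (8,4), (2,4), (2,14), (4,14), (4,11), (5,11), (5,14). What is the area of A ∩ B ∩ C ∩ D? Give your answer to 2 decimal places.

1.00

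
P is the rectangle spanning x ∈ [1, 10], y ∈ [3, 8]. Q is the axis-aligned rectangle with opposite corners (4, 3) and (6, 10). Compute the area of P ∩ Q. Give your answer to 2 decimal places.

10.00

|P∩Q|: x∈[4,6], y∈[3,8] → 2·5 = 10.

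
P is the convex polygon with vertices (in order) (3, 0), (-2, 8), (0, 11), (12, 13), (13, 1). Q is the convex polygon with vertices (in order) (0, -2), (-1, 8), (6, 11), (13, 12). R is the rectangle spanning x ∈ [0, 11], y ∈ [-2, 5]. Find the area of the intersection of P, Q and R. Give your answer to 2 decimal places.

14.11

The intersection is the polygon with vertices (2.54,0.736), (0,4.8), (0,5), (6.5,5).
By the shoelace formula its area is 14.11.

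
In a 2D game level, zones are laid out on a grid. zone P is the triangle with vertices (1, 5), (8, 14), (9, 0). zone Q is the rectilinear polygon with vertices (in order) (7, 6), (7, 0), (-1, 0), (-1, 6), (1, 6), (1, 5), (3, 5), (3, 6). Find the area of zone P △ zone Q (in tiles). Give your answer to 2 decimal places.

69.00

|zone P| = 53.5, |zone Q| = 46, |zone P∩zone Q| = 15.25.
|zone P △ zone Q| = |zone P| + |zone Q| − 2·|zone P∩zone Q| = 53.5 + 46 − 30.5 = 69.00.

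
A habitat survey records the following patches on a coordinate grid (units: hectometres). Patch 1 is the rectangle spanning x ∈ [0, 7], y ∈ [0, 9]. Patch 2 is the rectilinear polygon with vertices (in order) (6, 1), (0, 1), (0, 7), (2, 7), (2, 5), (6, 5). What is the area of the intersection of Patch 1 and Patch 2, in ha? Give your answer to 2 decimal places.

The intersection is the polygon with vertices (0,7), (2,7), (2,5), (6,5), (6,1), (0,1).
By the shoelace formula its area is 28.00.

28.00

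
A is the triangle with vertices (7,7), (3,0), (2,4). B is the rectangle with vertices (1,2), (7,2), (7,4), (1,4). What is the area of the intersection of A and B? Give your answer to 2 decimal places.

4.93

The intersection is the polygon with vertices (4.143,2), (2.5,2), (2,4), (5.286,4).
By the shoelace formula its area is 4.93.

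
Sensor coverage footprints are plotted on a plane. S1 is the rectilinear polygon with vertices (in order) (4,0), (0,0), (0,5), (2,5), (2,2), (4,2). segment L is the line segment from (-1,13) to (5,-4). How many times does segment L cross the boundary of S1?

4

The segment meets the boundary at (3.588,0), (2.882,2), (2,4.5), (1.824,5).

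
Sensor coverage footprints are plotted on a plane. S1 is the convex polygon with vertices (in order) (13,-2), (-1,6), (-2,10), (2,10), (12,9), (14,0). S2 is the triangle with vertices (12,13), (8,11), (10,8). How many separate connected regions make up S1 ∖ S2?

S1 ∖ S2 is a single connected region.

1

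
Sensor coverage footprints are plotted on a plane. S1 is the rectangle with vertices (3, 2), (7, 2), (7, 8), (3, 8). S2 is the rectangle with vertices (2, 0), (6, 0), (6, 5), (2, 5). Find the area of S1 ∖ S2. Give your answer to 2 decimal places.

15.00

|S1∩S2|: x∈[3,6], y∈[2,5] → 3·3 = 9.
|S1| = 24.
|S1 ∖ S2| = |S1| − |S1∩S2| = 24 − 9 = 15.00.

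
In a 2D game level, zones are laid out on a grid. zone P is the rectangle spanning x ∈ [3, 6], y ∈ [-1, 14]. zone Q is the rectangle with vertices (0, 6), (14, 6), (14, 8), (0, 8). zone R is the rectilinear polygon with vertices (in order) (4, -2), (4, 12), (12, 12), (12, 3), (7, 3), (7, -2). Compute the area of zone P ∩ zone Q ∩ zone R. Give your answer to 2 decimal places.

4.00

The intersection is the polygon with vertices (4,6), (4,8), (6,8), (6,6).
By the shoelace formula its area is 4.00.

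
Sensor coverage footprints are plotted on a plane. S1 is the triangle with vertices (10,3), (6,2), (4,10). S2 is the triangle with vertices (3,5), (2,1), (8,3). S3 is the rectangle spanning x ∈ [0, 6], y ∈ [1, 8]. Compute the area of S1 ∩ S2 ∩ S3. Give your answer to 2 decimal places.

0.44

The intersection is the polygon with vertices (6,3.8), (6,2.333), (5.923,2.308), (5.5,4).
By the shoelace formula its area is 0.44.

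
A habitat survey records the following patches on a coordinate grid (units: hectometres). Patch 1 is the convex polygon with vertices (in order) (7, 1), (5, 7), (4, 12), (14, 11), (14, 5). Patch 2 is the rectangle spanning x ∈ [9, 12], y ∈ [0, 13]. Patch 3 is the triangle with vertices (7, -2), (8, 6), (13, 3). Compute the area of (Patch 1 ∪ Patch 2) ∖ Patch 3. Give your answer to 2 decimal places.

74.60

|Patch 1 ∪ Patch 2| = 90.45.
|(Patch 1 ∪ Patch 2) ∩ Patch 3| = 15.8462.
|(Patch 1 ∪ Patch 2) ∖ Patch 3| = 90.45 − 15.8462 = 74.60.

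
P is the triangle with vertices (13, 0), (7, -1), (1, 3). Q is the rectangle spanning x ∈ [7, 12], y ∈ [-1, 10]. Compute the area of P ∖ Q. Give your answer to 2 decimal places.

|P| = 15, |P∩Q| = 7.2917.
|P ∖ Q| = |P| − |P∩Q| = 15 − 7.2917 = 7.71.

7.71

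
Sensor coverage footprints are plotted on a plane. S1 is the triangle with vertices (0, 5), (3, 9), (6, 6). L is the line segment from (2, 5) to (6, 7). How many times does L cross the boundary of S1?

2

The segment meets the boundary at (5.333,6.667), (3,5.5).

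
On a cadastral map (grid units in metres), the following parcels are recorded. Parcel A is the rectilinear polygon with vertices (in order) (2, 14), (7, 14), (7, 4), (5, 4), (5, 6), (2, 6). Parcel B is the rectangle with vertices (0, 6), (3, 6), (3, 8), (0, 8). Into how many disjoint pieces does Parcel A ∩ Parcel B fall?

1

Parcel A ∩ Parcel B is a single connected region.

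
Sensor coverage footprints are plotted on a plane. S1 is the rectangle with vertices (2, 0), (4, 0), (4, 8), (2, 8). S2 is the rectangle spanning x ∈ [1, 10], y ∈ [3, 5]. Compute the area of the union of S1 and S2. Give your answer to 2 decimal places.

By inclusion–exclusion:
Individual areas: |S1| = 16, |S2| = 18.
|S1∩S2|: x∈[2,4], y∈[3,5] → 2·2 = 4.
|S1 ∪ S2| = 34 − 4 = 30.00.

30.00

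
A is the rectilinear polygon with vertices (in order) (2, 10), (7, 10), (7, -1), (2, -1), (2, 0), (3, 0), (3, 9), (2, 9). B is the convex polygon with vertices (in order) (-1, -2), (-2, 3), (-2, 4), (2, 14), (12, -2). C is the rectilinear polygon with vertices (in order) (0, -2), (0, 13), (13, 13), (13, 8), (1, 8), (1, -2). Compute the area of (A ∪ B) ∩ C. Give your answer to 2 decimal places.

|A ∪ B| = 126.5.
|(A ∪ B) ∩ C| = 31.49.

31.49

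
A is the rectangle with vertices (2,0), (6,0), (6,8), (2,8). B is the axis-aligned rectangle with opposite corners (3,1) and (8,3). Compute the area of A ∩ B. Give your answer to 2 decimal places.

6.00

|A∩B|: x∈[3,6], y∈[1,3] → 3·2 = 6.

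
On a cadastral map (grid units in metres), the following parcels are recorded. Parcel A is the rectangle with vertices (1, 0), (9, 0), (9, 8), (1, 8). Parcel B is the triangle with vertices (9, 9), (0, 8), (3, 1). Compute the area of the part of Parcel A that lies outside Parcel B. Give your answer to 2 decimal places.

36.29

|Parcel A| = 64, |Parcel A∩Parcel B| = 27.7083.
|Parcel A ∖ Parcel B| = |Parcel A| − |Parcel A∩Parcel B| = 64 − 27.7083 = 36.29.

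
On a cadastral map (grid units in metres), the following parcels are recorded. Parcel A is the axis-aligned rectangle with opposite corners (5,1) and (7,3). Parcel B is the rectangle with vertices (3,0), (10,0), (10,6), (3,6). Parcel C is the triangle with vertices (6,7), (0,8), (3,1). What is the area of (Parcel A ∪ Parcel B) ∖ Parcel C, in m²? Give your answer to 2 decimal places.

|Parcel A ∪ Parcel B| = 42.
|(Parcel A ∪ Parcel B) ∩ Parcel C| = 6.25.
|(Parcel A ∪ Parcel B) ∖ Parcel C| = 42 − 6.25 = 35.75.

35.75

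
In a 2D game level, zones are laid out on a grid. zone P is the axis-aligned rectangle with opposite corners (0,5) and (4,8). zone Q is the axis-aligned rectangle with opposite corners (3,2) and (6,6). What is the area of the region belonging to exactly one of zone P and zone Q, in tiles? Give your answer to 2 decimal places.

|zone P∩zone Q|: x∈[3,4], y∈[5,6] → 1·1 = 1.
|zone P △ zone Q| = |zone P| + |zone Q| − 2·|zone P∩zone Q| = 12 + 12 − 2 = 22.00.

22.00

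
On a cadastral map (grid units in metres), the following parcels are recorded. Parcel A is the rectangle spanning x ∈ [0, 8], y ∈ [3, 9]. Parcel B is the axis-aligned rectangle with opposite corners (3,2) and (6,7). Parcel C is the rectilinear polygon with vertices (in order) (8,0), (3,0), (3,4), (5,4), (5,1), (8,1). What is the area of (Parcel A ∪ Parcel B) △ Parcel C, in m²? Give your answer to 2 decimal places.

54.00

|Parcel A ∪ Parcel B| = 51.
|(Parcel A ∪ Parcel B) ∩ Parcel C| = 4.
|(Parcel A ∪ Parcel B) △ Parcel C| = 51 + 11 − 8 = 54.00.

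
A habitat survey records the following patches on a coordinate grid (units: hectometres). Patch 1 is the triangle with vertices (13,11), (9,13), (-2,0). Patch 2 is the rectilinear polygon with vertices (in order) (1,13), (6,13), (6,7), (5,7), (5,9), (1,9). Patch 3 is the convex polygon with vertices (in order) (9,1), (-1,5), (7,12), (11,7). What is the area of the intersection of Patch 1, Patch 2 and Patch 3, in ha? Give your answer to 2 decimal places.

1.86

The intersection is the polygon with vertices (6,7), (5,7), (5,8.273), (6,9.454).
By the shoelace formula its area is 1.86.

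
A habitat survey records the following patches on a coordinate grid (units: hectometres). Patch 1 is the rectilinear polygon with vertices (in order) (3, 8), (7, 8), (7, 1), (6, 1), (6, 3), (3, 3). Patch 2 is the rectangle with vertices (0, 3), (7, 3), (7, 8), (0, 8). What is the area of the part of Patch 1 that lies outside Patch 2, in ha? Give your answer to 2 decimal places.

2.00

|Patch 1| = 22, |Patch 1∩Patch 2| = 20.
|Patch 1 ∖ Patch 2| = |Patch 1| − |Patch 1∩Patch 2| = 22 − 20 = 2.00.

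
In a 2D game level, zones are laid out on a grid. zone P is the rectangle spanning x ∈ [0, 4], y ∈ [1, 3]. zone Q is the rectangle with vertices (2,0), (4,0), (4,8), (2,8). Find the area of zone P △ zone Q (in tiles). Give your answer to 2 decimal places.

|zone P∩zone Q|: x∈[2,4], y∈[1,3] → 2·2 = 4.
|zone P △ zone Q| = |zone P| + |zone Q| − 2·|zone P∩zone Q| = 8 + 16 − 8 = 16.00.

16.00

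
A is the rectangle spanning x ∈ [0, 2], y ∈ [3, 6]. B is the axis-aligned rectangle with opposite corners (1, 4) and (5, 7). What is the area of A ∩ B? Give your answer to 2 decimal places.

|A∩B|: x∈[1,2], y∈[4,6] → 1·2 = 2.

2.00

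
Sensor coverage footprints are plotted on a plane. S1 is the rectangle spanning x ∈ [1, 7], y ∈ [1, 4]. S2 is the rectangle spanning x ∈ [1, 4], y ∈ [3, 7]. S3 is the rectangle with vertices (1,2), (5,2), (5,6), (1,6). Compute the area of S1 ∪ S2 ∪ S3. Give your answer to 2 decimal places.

By inclusion–exclusion:
Individual areas: |S1| = 18, |S2| = 12, |S3| = 16.
|S1∩S2|: x∈[1,4], y∈[3,4] → 3·1 = 3.
|S1∩S3|: x∈[1,5], y∈[2,4] → 4·2 = 8.
|S2∩S3|: x∈[1,4], y∈[3,6] → 3·3 = 9.
|S1∩S2∩S3| = 3.
|S1 ∪ S2 ∪ S3| = 46 − 20 + 3 = 29.00.

29.00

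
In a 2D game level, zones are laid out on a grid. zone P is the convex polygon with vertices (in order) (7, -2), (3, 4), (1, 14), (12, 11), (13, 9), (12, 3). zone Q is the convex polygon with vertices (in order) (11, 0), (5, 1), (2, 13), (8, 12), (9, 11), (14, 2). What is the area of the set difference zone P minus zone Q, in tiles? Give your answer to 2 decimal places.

33.38

|zone P| = 117, |zone P∩zone Q| = 83.619.
|zone P ∖ zone Q| = |zone P| − |zone P∩zone Q| = 117 − 83.619 = 33.38.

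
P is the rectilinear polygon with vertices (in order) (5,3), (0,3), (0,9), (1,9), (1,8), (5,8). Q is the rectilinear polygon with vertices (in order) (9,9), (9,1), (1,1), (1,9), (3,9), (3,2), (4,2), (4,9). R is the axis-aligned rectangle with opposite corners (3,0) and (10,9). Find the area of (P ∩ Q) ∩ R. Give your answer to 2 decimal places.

|P ∩ Q| = 15.
|(P ∩ Q) ∩ R| = 5.00.

5.00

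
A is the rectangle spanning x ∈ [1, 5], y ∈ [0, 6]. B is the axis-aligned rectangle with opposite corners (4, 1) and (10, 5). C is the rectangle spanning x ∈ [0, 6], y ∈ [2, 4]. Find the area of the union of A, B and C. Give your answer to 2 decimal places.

By inclusion–exclusion:
Individual areas: |A| = 24, |B| = 24, |C| = 12.
|A∩B|: x∈[4,5], y∈[1,5] → 1·4 = 4.
|A∩C|: x∈[1,5], y∈[2,4] → 4·2 = 8.
|B∩C|: x∈[4,6], y∈[2,4] → 2·2 = 4.
|A∩B∩C| = 2.
|A ∪ B ∪ C| = 60 − 16 + 2 = 46.00.

46.00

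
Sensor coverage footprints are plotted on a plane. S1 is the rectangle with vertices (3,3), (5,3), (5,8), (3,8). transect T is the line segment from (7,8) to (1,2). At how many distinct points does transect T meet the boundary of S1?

The segment meets the boundary at (3,4), (5,6).

2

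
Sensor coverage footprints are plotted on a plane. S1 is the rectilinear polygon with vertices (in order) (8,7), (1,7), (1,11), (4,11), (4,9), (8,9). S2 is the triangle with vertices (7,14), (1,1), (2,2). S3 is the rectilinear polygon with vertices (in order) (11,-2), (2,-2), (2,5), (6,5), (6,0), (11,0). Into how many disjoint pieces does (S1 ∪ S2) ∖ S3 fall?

(S1 ∪ S2) ∖ S3 splits into 2 disjoint pieces (area 21.2788, area 0.5833).

2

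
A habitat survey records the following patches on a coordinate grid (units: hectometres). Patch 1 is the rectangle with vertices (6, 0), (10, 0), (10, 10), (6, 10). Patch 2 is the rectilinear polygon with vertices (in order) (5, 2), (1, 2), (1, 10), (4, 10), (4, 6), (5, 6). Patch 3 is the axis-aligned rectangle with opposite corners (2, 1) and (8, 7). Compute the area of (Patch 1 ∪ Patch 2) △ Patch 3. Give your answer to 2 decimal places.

52.00

|Patch 1 ∪ Patch 2| = 68.
|(Patch 1 ∪ Patch 2) ∩ Patch 3| = 26.
|(Patch 1 ∪ Patch 2) △ Patch 3| = 68 + 36 − 52 = 52.00.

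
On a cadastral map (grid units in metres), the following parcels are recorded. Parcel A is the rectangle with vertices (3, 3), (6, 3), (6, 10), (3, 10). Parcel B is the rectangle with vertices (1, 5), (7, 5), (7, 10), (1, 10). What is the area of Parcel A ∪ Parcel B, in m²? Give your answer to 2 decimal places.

36.00

By inclusion–exclusion:
Individual areas: |Parcel A| = 21, |Parcel B| = 30.
|Parcel A∩Parcel B|: x∈[3,6], y∈[5,10] → 3·5 = 15.
|Parcel A ∪ Parcel B| = 51 − 15 = 36.00.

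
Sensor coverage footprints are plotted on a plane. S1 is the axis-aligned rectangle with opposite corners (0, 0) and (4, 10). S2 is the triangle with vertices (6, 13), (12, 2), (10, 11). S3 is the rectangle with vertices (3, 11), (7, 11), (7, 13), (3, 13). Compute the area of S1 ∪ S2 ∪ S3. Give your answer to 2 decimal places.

By inclusion–exclusion:
Individual areas: |S1| = 40, |S2| = 16, |S3| = 8.
|S1∩S2| = 0.
|S1∩S3| = 0 (no overlap).
|S2∩S3| = 0.6667.
|S1∩S2∩S3| = 0.
|S1 ∪ S2 ∪ S3| = 64 − 0.6667 + 0 = 63.33.

63.33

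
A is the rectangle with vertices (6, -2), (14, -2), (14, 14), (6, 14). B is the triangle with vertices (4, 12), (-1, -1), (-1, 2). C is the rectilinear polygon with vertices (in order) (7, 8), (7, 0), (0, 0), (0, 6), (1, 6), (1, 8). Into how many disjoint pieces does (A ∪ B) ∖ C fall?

3

(A ∪ B) ∖ C splits into 3 disjoint pieces (area 120, area 0.9231, area 2.7).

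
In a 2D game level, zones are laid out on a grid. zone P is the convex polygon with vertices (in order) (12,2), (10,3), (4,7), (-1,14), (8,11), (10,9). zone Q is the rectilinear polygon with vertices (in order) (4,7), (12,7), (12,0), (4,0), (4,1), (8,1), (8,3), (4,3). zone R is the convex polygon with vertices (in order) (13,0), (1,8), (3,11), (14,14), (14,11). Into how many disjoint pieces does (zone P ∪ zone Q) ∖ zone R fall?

2

(zone P ∪ zone Q) ∖ zone R splits into 2 disjoint pieces (area 9.6595, area 18.6667).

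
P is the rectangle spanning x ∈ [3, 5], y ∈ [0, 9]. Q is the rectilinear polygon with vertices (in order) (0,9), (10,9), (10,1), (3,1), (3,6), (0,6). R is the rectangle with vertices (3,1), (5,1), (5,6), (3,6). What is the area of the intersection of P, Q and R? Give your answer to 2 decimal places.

The intersection is the polygon with vertices (3,1), (3,6), (5,6), (5,1).
By the shoelace formula its area is 10.00.

10.00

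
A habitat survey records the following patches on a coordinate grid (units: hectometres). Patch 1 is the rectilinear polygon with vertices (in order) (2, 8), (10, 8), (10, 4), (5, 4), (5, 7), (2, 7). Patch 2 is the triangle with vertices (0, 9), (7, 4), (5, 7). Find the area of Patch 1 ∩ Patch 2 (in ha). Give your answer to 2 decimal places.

3.09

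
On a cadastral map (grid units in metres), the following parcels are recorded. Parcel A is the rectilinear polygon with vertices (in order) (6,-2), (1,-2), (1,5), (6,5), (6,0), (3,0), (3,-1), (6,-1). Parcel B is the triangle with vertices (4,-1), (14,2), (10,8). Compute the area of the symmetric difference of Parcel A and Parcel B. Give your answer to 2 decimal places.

|Parcel A| = 32, |Parcel B| = 36, |Parcel A∩Parcel B| = 1.3333.
|Parcel A △ Parcel B| = |Parcel A| + |Parcel B| − 2·|Parcel A∩Parcel B| = 32 + 36 − 2.6667 = 65.33.

65.33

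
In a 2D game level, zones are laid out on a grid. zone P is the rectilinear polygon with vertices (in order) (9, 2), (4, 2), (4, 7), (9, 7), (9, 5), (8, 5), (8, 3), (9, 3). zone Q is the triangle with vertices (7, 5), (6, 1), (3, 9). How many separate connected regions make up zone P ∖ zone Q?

zone P ∖ zone Q splits into 2 disjoint pieces (area 11.125, area 3.5208).

2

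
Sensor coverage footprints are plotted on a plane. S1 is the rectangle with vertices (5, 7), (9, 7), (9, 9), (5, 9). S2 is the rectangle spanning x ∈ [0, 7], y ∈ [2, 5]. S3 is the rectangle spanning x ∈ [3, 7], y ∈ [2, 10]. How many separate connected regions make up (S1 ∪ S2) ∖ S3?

(S1 ∪ S2) ∖ S3 splits into 2 disjoint pieces (area 4, area 9).

2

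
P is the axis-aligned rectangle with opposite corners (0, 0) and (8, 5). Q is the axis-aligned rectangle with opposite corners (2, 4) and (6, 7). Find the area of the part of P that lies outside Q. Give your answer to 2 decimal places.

36.00

|P∩Q|: x∈[2,6], y∈[4,5] → 4·1 = 4.
|P| = 40.
|P ∖ Q| = |P| − |P∩Q| = 40 − 4 = 36.00.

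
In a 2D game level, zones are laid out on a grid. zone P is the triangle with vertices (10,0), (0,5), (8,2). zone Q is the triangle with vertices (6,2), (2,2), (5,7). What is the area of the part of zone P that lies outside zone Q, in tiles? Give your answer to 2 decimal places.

|zone P| = 5, |zone P∩zone Q| = 1.6225.
|zone P ∖ zone Q| = |zone P| − |zone P∩zone Q| = 5 − 1.6225 = 3.38.

3.38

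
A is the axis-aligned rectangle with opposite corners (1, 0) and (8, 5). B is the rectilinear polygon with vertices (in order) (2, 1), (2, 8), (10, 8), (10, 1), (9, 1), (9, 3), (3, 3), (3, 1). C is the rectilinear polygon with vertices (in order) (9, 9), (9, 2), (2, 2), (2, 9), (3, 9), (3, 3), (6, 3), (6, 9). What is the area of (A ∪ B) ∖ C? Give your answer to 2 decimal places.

|A ∪ B| = 65.
|(A ∪ B) ∩ C| = 26.
|(A ∪ B) ∖ C| = 65 − 26 = 39.00.

39.00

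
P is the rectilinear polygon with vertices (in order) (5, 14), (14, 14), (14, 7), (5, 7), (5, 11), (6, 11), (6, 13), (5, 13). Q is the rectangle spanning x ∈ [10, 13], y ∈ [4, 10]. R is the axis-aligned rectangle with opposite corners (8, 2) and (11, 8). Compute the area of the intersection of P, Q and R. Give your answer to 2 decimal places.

1.00

The intersection is the polygon with vertices (10,8), (11,8), (11,7), (10,7).
By the shoelace formula its area is 1.00.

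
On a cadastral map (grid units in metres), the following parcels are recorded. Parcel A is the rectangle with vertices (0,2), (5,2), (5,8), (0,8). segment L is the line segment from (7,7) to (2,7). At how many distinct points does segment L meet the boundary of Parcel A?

1

The segment meets the boundary at (5,7).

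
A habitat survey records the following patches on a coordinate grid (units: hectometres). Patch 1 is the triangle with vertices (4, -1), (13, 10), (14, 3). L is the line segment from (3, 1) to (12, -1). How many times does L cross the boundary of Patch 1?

The segment meets the boundary at (6.857,0.143), (5.231,0.504).

2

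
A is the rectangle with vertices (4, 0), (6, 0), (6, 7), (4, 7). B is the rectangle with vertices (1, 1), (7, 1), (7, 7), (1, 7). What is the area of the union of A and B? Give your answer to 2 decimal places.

By inclusion–exclusion:
Individual areas: |A| = 14, |B| = 36.
|A∩B|: x∈[4,6], y∈[1,7] → 2·6 = 12.
|A ∪ B| = 50 − 12 = 38.00.

38.00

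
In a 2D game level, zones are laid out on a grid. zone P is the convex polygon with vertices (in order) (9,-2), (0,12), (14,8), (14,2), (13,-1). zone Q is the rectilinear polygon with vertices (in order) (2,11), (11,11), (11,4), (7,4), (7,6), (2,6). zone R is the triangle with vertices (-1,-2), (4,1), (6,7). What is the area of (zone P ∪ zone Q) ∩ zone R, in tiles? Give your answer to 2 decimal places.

The region (zone P ∪ zone Q) ∩ zone R is the polygon with vertices (4.475,5.039), (6,7), (5.049,4.146).
By the shoelace formula its area is 1.24.

1.24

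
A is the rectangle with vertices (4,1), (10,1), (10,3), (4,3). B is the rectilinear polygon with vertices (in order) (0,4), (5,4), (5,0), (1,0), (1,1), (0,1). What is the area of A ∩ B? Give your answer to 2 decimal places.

The intersection is the polygon with vertices (4,1), (4,3), (5,3), (5,1).
By the shoelace formula its area is 2.00.

2.00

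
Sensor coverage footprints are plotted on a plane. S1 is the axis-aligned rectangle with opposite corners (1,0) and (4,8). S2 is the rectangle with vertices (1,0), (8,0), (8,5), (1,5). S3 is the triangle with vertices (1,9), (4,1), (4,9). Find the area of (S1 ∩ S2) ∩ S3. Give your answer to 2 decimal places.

The region (S1 ∩ S2) ∩ S3 is the polygon with vertices (4,5), (4,1), (2.5,5).
By the shoelace formula its area is 3.00.

3.00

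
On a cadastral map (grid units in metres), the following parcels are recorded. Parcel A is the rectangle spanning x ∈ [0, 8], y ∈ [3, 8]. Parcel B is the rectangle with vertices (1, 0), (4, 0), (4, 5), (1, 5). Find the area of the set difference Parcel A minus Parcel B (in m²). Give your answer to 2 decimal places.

34.00

|Parcel A∩Parcel B|: x∈[1,4], y∈[3,5] → 3·2 = 6.
|Parcel A| = 40.
|Parcel A ∖ Parcel B| = |Parcel A| − |Parcel A∩Parcel B| = 40 − 6 = 34.00.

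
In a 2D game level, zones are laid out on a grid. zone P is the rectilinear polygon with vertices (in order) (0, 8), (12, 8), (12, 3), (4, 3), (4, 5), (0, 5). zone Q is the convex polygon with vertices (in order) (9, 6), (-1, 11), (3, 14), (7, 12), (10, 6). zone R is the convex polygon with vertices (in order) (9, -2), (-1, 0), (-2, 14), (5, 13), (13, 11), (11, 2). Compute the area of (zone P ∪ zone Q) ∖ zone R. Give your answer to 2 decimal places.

2.36

|zone P ∪ zone Q| = 85.
|(zone P ∪ zone Q) ∩ zone R| = 82.6389.
|(zone P ∪ zone Q) ∖ zone R| = 85 − 82.6389 = 2.36.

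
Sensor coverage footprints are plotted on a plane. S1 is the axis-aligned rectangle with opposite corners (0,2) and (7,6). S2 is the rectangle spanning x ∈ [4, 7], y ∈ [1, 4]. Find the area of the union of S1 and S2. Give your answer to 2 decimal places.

By inclusion–exclusion:
Individual areas: |S1| = 28, |S2| = 9.
|S1∩S2|: x∈[4,7], y∈[2,4] → 3·2 = 6.
|S1 ∪ S2| = 37 − 6 = 31.00.

31.00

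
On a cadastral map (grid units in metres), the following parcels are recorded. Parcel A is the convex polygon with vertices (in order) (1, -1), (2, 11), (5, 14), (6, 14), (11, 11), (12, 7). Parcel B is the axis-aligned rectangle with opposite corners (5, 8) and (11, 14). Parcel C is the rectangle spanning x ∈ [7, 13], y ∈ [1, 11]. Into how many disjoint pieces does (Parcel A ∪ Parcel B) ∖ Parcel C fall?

1

(Parcel A ∪ Parcel B) ∖ Parcel C is a single connected region.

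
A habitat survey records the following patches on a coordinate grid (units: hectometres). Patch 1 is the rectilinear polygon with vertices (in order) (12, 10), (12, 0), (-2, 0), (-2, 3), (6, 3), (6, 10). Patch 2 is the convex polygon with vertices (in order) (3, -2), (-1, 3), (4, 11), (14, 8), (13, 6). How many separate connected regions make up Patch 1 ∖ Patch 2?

Patch 1 ∖ Patch 2 splits into 3 disjoint pieces (area 3.2667, area 16.9, area 6.6).

3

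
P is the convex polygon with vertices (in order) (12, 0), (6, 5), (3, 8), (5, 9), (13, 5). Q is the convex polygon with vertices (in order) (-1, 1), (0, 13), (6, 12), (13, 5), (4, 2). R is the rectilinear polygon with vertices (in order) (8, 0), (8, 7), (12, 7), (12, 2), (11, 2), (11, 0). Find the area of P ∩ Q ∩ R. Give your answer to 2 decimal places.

9.75

The intersection is the polygon with vertices (12,5.5), (12,4.667), (8,3.333), (8,7), (9,7).
By the shoelace formula its area is 9.75.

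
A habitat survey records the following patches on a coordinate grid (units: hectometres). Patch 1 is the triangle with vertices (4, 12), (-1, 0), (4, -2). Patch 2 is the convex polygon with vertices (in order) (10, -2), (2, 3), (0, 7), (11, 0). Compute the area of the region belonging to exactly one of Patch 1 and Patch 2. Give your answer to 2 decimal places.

46.34

|Patch 1| = 35, |Patch 2| = 25.5, |Patch 1∩Patch 2| = 7.0792.
|Patch 1 △ Patch 2| = |Patch 1| + |Patch 2| − 2·|Patch 1∩Patch 2| = 35 + 25.5 − 14.1584 = 46.34.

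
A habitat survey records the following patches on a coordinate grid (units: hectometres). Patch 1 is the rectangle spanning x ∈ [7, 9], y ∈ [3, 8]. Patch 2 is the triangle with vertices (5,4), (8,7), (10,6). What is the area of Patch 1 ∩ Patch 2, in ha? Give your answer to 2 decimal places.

2.85

The intersection is the polygon with vertices (9,5.6), (7,4.8), (7,6), (8,7), (9,6.5).
By the shoelace formula its area is 2.85.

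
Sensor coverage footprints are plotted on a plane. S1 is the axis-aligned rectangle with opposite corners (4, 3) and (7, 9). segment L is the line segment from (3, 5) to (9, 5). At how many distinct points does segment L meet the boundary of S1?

The segment meets the boundary at (7,5), (4,5).

2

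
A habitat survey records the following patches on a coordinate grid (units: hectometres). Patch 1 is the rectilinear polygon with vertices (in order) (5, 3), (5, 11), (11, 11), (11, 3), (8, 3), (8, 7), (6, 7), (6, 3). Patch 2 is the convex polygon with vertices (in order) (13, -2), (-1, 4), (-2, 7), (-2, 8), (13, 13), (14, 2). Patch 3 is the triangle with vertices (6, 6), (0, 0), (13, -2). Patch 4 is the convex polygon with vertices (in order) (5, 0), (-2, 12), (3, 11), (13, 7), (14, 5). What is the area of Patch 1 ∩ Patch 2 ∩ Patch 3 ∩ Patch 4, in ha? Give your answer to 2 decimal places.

2.72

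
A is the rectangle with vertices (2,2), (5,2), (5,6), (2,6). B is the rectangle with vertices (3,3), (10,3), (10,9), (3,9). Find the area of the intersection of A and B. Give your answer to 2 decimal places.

6.00

|A∩B|: x∈[3,5], y∈[3,6] → 2·3 = 6.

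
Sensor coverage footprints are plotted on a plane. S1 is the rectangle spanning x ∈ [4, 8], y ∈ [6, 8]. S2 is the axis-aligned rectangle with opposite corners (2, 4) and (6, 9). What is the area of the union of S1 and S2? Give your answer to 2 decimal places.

24.00

By inclusion–exclusion:
Individual areas: |S1| = 8, |S2| = 20.
|S1∩S2|: x∈[4,6], y∈[6,8] → 2·2 = 4.
|S1 ∪ S2| = 28 − 4 = 24.00.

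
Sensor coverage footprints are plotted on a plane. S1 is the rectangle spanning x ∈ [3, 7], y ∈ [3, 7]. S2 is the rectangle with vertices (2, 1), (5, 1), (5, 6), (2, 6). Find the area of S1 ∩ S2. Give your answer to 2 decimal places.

|S1∩S2|: x∈[3,5], y∈[3,6] → 2·3 = 6.

6.00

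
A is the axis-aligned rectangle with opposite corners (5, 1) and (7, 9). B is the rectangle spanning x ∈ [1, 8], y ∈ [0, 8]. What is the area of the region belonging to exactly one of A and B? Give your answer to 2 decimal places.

44.00

|A∩B|: x∈[5,7], y∈[1,8] → 2·7 = 14.
|A △ B| = |A| + |B| − 2·|A∩B| = 16 + 56 − 28 = 44.00.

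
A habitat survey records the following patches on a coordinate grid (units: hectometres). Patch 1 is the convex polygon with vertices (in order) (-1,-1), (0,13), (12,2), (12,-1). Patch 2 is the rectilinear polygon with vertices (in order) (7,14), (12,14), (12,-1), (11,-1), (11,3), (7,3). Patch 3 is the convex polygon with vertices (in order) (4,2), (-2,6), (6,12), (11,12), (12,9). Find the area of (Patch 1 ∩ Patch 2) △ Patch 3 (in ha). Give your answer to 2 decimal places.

|Patch 1 ∩ Patch 2| = 10.4621.
|(Patch 1 ∩ Patch 2) ∩ Patch 3| = 1.0703.
|(Patch 1 ∩ Patch 2) △ Patch 3| = 10.4621 + 74.5 − 2.1405 = 82.82.

82.82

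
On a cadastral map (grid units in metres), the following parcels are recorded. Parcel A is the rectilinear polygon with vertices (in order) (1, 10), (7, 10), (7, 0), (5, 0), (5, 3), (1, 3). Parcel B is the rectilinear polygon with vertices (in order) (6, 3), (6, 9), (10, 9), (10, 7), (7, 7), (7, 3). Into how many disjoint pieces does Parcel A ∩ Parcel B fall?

Parcel A ∩ Parcel B is a single connected region.

1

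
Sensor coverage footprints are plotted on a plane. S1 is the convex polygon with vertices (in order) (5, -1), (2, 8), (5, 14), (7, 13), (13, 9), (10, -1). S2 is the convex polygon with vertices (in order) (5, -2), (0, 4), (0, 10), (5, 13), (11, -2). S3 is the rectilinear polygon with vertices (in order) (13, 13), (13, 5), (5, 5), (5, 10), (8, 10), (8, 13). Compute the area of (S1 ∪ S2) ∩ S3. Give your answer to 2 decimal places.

The region (S1 ∪ S2) ∩ S3 is the polygon with vertices (13,9), (11.8,5), (5,5), (5,10), (8,10), (8,12.333).
By the shoelace formula its area is 40.93.

40.93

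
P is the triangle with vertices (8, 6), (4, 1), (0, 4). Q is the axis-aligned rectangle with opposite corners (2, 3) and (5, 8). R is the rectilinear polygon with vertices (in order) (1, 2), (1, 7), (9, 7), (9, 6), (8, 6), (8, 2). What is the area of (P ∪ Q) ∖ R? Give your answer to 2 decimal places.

|P ∪ Q| = 25.375.
|(P ∪ Q) ∩ R| = 20.8083.
|(P ∪ Q) ∖ R| = 25.375 − 20.8083 = 4.57.

4.57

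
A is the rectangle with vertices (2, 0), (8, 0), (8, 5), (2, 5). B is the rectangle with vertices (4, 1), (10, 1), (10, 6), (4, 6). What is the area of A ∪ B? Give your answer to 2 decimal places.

By inclusion–exclusion:
Individual areas: |A| = 30, |B| = 30.
|A∩B|: x∈[4,8], y∈[1,5] → 4·4 = 16.
|A ∪ B| = 60 − 16 = 44.00.

44.00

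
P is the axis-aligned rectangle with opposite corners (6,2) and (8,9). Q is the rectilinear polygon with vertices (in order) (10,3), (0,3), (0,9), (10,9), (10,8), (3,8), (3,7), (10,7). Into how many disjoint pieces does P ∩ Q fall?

P ∩ Q splits into 2 disjoint pieces (area 8, area 2).

2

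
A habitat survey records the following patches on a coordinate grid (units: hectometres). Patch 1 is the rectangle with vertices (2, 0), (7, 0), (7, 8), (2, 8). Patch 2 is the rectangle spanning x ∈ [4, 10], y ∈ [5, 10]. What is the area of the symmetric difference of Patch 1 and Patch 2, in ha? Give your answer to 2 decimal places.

|Patch 1∩Patch 2|: x∈[4,7], y∈[5,8] → 3·3 = 9.
|Patch 1 △ Patch 2| = |Patch 1| + |Patch 2| − 2·|Patch 1∩Patch 2| = 40 + 30 − 18 = 52.00.

52.00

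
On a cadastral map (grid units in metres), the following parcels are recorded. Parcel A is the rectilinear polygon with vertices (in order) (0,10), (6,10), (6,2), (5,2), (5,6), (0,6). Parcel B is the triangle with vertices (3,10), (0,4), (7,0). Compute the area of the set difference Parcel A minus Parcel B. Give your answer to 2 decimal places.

|Parcel A| = 28, |Parcel A∩Parcel B| = 8.95.
|Parcel A ∖ Parcel B| = |Parcel A| − |Parcel A∩Parcel B| = 28 − 8.95 = 19.05.

19.05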